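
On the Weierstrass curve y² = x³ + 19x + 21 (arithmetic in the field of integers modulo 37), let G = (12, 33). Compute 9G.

(11, 28)

Double-and-add on 9 = (1001)₂. Start with G = (12, 33) for the leading 1-bit.
double: tangent at (12, 33): λ = (3·12² + 19)/(2·33) ≡ 7/29. 29⁻¹ ≡ 23 (mod 37), so λ ≡ 7·23 ≡ 13.
  x = λ² - 12 - 12 = 169 - 24 ≡ 34; y = λ·(12 - 34) - 33 ≡ 14. → (34, 14)
double: tangent at (34, 14): λ = (3·34² + 19)/(2·14) ≡ 9/28. 28⁻¹ ≡ 4 (mod 37), so λ ≡ 9·4 ≡ 36.
  x = λ² - 34 - 34 = 1296 - 68 ≡ 7; y = λ·(34 - 7) - 14 ≡ 33. → (7, 33)
double: tangent at (7, 33): λ = (3·7² + 19)/(2·33) ≡ 18/29. 29⁻¹ ≡ 23 (mod 37), so λ ≡ 18·23 ≡ 7.
  x = λ² - 7 - 7 = 49 - 14 ≡ 35; y = λ·(7 - 35) - 33 ≡ 30. → (35, 30)
add G: (35, 30) + (12, 33). λ = (33 - 30)/(12 - 35) ≡ 3/14 mod 37. 14⁻¹ ≡ 8 (mod 37) since 14·8 = 112 ≡ 1, so λ ≡ 24.
  x = λ² - 35 - 12 = 576 - 47 ≡ 11; y = λ·(35 - 11) - 30 ≡ 28. → (11, 28)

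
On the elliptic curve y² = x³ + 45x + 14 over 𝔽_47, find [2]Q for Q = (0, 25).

tangent at (0, 25): λ = (3·0² + 45)/(2·25) ≡ 45/3. 3⁻¹ ≡ 16 (mod 47), so λ ≡ 45·16 ≡ 15.
  x = λ² - 0 - 0 = 225 - 0 ≡ 37; y = λ·(0 - 37) - 25 ≡ 31. → (37, 31)

(37, 31)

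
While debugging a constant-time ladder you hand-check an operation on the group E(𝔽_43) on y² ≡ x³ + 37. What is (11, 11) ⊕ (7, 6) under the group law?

(11, 11) + (7, 6). λ = (6 - 11)/(7 - 11) ≡ 38/39 mod 43. 39⁻¹ ≡ 32 (mod 43) since 39·32 = 1248 ≡ 1, so λ ≡ 12.
  x = λ² - 11 - 7 = 144 - 18 ≡ 40; y = λ·(11 - 40) - 11 ≡ 28. → (40, 28)

(40, 28)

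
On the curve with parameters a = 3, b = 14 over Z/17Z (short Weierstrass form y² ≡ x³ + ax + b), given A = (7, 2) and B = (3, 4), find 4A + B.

(1, 16)

First 4A:
Double-and-add on 4 = (100)₂. Start with A = (7, 2) for the leading 1-bit.
double: tangent at (7, 2): λ = (3·7² + 3)/(2·2) ≡ 14/4. 4⁻¹ ≡ 13 (mod 17) since 4·13 = 52 ≡ 1, so λ ≡ 14·13 ≡ 12.
  x = λ² - 7 - 7 = 144 - 14 ≡ 11; y = λ·(7 - 11) - 2 ≡ 1. → (11, 1)
double: tangent at (11, 1): λ = (3·11² + 3)/(2·1) ≡ 9/2. 2⁻¹ ≡ 9 (mod 17), so λ ≡ 9·9 ≡ 13.
  x = λ² - 11 - 11 = 169 - 22 ≡ 11; y = λ·(11 - 11) - 1 ≡ 16. → (11, 16)
4A = (11, 16).
Finally 4A + B:
(11, 16) + (3, 4). λ = (4 - 16)/(3 - 11) ≡ 5/9 mod 17. 9⁻¹ ≡ 2 (mod 17) since 9·2 = 18 ≡ 1, so λ ≡ 10.
  x = λ² - 11 - 3 = 100 - 14 ≡ 1; y = λ·(11 - 1) - 16 ≡ 16. → (1, 16)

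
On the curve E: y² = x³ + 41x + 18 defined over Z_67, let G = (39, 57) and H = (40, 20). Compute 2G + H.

(40, 47)

First 2G:
Repeated addition: build up to 2G.
2G: tangent at (39, 57): λ = (3·39² + 41)/(2·57) ≡ 48/47. 47⁻¹ ≡ 10 (mod 67), so λ ≡ 48·10 ≡ 11.
  x = λ² - 39 - 39 = 121 - 78 ≡ 43; y = λ·(39 - 43) - 57 ≡ 33. → (43, 33)
2G = (43, 33).
Finally 2G + H:
(43, 33) + (40, 20). λ = (20 - 33)/(40 - 43) ≡ 54/64 mod 67. 64⁻¹ ≡ 22 (mod 67), so λ ≡ 49.
  x = λ² - 43 - 40 = 2401 - 83 ≡ 40; y = λ·(43 - 40) - 33 ≡ 47. → (40, 47)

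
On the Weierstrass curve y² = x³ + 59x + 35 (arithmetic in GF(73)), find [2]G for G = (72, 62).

(57, 55)

tangent at (72, 62): λ = (3·72² + 59)/(2·62) ≡ 62/51. 51⁻¹ ≡ 63 (mod 73), so λ ≡ 62·63 ≡ 37.
  x = λ² - 72 - 72 = 1369 - 144 ≡ 57; y = λ·(72 - 57) - 62 ≡ 55. → (57, 55)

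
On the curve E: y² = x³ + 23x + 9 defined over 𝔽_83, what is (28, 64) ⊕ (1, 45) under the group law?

(28, 64) + (1, 45). λ = (45 - 64)/(1 - 28) ≡ 64/56 mod 83. 56⁻¹ ≡ 43 (mod 83), so λ ≡ 13.
  x = λ² - 28 - 1 = 169 - 29 ≡ 57; y = λ·(28 - 57) - 64 ≡ 57. → (57, 57)

(57, 57)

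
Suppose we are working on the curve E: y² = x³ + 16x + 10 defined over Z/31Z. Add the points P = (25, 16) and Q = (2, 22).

(22, 25)

(25, 16) + (2, 22). λ = (22 - 16)/(2 - 25) ≡ 6/8 mod 31. 8⁻¹ ≡ 4 (mod 31) since 8·4 = 32 ≡ 1, so λ ≡ 24.
  x = λ² - 25 - 2 = 576 - 27 ≡ 22; y = λ·(25 - 22) - 16 ≡ 25. → (22, 25)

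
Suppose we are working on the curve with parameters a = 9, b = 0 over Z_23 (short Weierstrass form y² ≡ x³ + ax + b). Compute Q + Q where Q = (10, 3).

tangent at (10, 3): λ = (3·10² + 9)/(2·3) ≡ 10/6. 6⁻¹ ≡ 4 (mod 23) since 6·4 = 24 ≡ 1, so λ ≡ 10·4 ≡ 17.
  x = λ² - 10 - 10 = 289 - 20 ≡ 16; y = λ·(10 - 16) - 3 ≡ 10. → (16, 10)

(16, 10)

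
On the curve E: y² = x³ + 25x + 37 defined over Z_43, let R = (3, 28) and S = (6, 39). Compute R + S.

(3, 28) + (6, 39). λ = (39 - 28)/(6 - 3) ≡ 11/3 mod 43. 3⁻¹ ≡ 29 (mod 43), so λ ≡ 18.
  x = λ² - 3 - 6 = 324 - 9 ≡ 14; y = λ·(3 - 14) - 28 ≡ 32. → (14, 32)

(14, 32)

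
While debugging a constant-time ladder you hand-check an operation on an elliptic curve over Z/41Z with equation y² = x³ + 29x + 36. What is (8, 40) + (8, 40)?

tangent at (8, 40): λ = (3·8² + 29)/(2·40) ≡ 16/39. 39⁻¹ ≡ 20 (mod 41) since 39·20 = 780 ≡ 1, so λ ≡ 16·20 ≡ 33.
  x = λ² - 8 - 8 = 1089 - 16 ≡ 7; y = λ·(8 - 7) - 40 ≡ 34. → (7, 34)

(7, 34)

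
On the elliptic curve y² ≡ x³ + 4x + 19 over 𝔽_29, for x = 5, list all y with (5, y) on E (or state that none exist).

none

x³ + 4x + 19 = 164 ≡ 19 (mod 29).
19 is a non-residue mod 29; no y exists.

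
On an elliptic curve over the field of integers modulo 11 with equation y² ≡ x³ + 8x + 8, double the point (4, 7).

tangent at (4, 7): λ = (3·4² + 8)/(2·7) ≡ 1/3. 3⁻¹ ≡ 4 (mod 11), so λ ≡ 1·4 ≡ 4.
  x = λ² - 4 - 4 = 16 - 8 ≡ 8; y = λ·(4 - 8) - 7 ≡ 10. → (8, 10)

(8, 10)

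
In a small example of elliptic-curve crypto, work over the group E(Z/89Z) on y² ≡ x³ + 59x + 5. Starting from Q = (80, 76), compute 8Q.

(60, 58)

Repeated addition: build up to 8Q.
2Q: tangent at (80, 76): λ = (3·80² + 59)/(2·76) ≡ 35/63. 63⁻¹ ≡ 65 (mod 89), so λ ≡ 35·65 ≡ 50.
  x = λ² - 80 - 80 = 2500 - 160 ≡ 26; y = λ·(80 - 26) - 76 ≡ 43. → (26, 43)
3Q: (26, 43) + (80, 76). λ = (76 - 43)/(80 - 26) ≡ 33/54 mod 89. 54⁻¹ ≡ 61 (mod 89) since 54·61 = 3294 ≡ 1, so λ ≡ 55.
  x = λ² - 26 - 80 = 3025 - 106 ≡ 71; y = λ·(26 - 71) - 43 ≡ 63. → (71, 63)
4Q: (71, 63) + (80, 76). λ = (76 - 63)/(80 - 71) ≡ 13/9 mod 89. 9⁻¹ ≡ 10 (mod 89), so λ ≡ 41.
  x = λ² - 71 - 80 = 1681 - 151 ≡ 17; y = λ·(71 - 17) - 63 ≡ 15. → (17, 15)
5Q: (17, 15) + (80, 76). λ = (76 - 15)/(80 - 17) ≡ 61/63 mod 89. 63⁻¹ ≡ 65 (mod 89) since 63·65 = 4095 ≡ 1, so λ ≡ 49.
  x = λ² - 17 - 80 = 2401 - 97 ≡ 79; y = λ·(17 - 79) - 15 ≡ 62. → (79, 62)
6Q: (79, 62) + (80, 76). λ = (76 - 62)/(80 - 79) ≡ 14/1 mod 89. 1⁻¹ ≡ 1 (mod 89), so λ ≡ 14.
  x = λ² - 79 - 80 = 196 - 159 ≡ 37; y = λ·(79 - 37) - 62 ≡ 81. → (37, 81)
7Q: (37, 81) + (80, 76). λ = (76 - 81)/(80 - 37) ≡ 84/43 mod 89. 43⁻¹ ≡ 29 (mod 89), so λ ≡ 33.
  x = λ² - 37 - 80 = 1089 - 117 ≡ 82; y = λ·(37 - 82) - 81 ≡ 36. → (82, 36)
8Q: (82, 36) + (80, 76). λ = (76 - 36)/(80 - 82) ≡ 40/87 mod 89. 87⁻¹ ≡ 44 (mod 89), so λ ≡ 69.
  x = λ² - 82 - 80 = 4761 - 162 ≡ 60; y = λ·(82 - 60) - 36 ≡ 58. → (60, 58)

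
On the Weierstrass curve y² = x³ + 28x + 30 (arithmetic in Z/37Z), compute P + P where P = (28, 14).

(28, 23)

tangent at (28, 14): λ = (3·28² + 28)/(2·14) ≡ 12/28. 28⁻¹ ≡ 4 (mod 37), so λ ≡ 12·4 ≡ 11.
  x = λ² - 28 - 28 = 121 - 56 ≡ 28; y = λ·(28 - 28) - 14 ≡ 23. → (28, 23)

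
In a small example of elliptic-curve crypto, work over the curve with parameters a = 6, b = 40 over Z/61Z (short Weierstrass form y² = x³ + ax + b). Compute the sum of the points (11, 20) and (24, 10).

(45, 39)

(11, 20) + (24, 10). λ = (10 - 20)/(24 - 11) ≡ 51/13 mod 61. 13⁻¹ ≡ 47 (mod 61) since 13·47 = 611 ≡ 1, so λ ≡ 18.
  x = λ² - 11 - 24 = 324 - 35 ≡ 45; y = λ·(11 - 45) - 20 ≡ 39. → (45, 39)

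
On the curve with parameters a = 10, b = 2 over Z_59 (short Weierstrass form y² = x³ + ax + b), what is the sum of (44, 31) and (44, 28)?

The two points share x = 44 and their y-coordinates satisfy 31 + 28 ≡ 0 (mod 59), so they are inverses. Their sum is O.

O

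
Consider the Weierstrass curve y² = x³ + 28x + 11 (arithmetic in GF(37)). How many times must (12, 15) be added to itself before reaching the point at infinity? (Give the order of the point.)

12

2P: tangent at (12, 15): λ = (3·12² + 28)/(2·15) ≡ 16/30. 30⁻¹ ≡ 21 (mod 37) since 30·21 = 630 ≡ 1, so λ ≡ 16·21 ≡ 3.
  x = λ² - 12 - 12 = 9 - 24 ≡ 22; y = λ·(12 - 22) - 15 ≡ 29. → (22, 29)
3P: (22, 29) + (12, 15). λ = (15 - 29)/(12 - 22) ≡ 23/27 mod 37. 27⁻¹ ≡ 11 (mod 37) since 27·11 = 297 ≡ 1, so λ ≡ 31.
  x = λ² - 22 - 12 = 961 - 34 ≡ 2; y = λ·(22 - 2) - 29 ≡ 36. → (2, 36)
4P: (2, 36) + (12, 15). λ = (15 - 36)/(12 - 2) ≡ 16/10 mod 37. 10⁻¹ ≡ 26 (mod 37), so λ ≡ 9.
  x = λ² - 2 - 12 = 81 - 14 ≡ 30; y = λ·(2 - 30) - 36 ≡ 8. → (30, 8)
5P: (30, 8) + (12, 15). λ = (15 - 8)/(12 - 30) ≡ 7/19 mod 37. 19⁻¹ ≡ 2 (mod 37), so λ ≡ 14.
  x = λ² - 30 - 12 = 196 - 42 ≡ 6; y = λ·(30 - 6) - 8 ≡ 32. → (6, 32)
6P: (6, 32) + (12, 15). λ = (15 - 32)/(12 - 6) ≡ 20/6 mod 37. 6⁻¹ ≡ 31 (mod 37), so λ ≡ 28.
  x = λ² - 6 - 12 = 784 - 18 ≡ 26; y = λ·(6 - 26) - 32 ≡ 0. → (26, 0)
7P: (26, 0) + (12, 15). λ = (15 - 0)/(12 - 26) ≡ 15/23 mod 37. 23⁻¹ ≡ 29 (mod 37) since 23·29 = 667 ≡ 1, so λ ≡ 28.
  x = λ² - 26 - 12 = 784 - 38 ≡ 6; y = λ·(26 - 6) - 0 ≡ 5. → (6, 5)
8P: (6, 5) + (12, 15). λ = (15 - 5)/(12 - 6) ≡ 10/6 mod 37. 6⁻¹ ≡ 31 (mod 37), so λ ≡ 14.
  x = λ² - 6 - 12 = 196 - 18 ≡ 30; y = λ·(6 - 30) - 5 ≡ 29. → (30, 29)
9P: (30, 29) + (12, 15). λ = (15 - 29)/(12 - 30) ≡ 23/19 mod 37. 19⁻¹ ≡ 2 (mod 37), so λ ≡ 9.
  x = λ² - 30 - 12 = 81 - 42 ≡ 2; y = λ·(30 - 2) - 29 ≡ 1. → (2, 1)
10P: (2, 1) + (12, 15). λ = (15 - 1)/(12 - 2) ≡ 14/10 mod 37. 10⁻¹ ≡ 26 (mod 37) since 10·26 = 260 ≡ 1, so λ ≡ 31.
  x = λ² - 2 - 12 = 961 - 14 ≡ 22; y = λ·(2 - 22) - 1 ≡ 8. → (22, 8)
11P: (22, 8) + (12, 15). λ = (15 - 8)/(12 - 22) ≡ 7/27 mod 37. 27⁻¹ ≡ 11 (mod 37) since 27·11 = 297 ≡ 1, so λ ≡ 3.
  x = λ² - 22 - 12 = 9 - 34 ≡ 12; y = λ·(22 - 12) - 8 ≡ 22. → (12, 22)
12P: (12, 22) + (12, 15): same x and y₁ ≡ -y₂, so the sum is the point at infinity.
12P = the point at infinity, so the order is 12.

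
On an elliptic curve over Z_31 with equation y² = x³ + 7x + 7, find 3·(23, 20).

(13, 30)

Write P = (23, 20).
Repeated addition: build up to 3P.
2P: tangent at (23, 20): λ = (3·23² + 7)/(2·20) ≡ 13/9. 9⁻¹ ≡ 7 (mod 31), so λ ≡ 13·7 ≡ 29.
  x = λ² - 23 - 23 = 841 - 46 ≡ 20; y = λ·(23 - 20) - 20 ≡ 5. → (20, 5)
3P: (20, 5) + (23, 20). λ = (20 - 5)/(23 - 20) ≡ 15/3 mod 31. 3⁻¹ ≡ 21 (mod 31), so λ ≡ 5.
  x = λ² - 20 - 23 = 25 - 43 ≡ 13; y = λ·(20 - 13) - 5 ≡ 30. → (13, 30)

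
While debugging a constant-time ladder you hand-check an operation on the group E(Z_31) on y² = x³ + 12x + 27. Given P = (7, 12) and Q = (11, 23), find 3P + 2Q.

(7, 19)

First 3P:
Repeated addition: build up to 3P.
2P: tangent at (7, 12): λ = (3·7² + 12)/(2·12) ≡ 4/24. 24⁻¹ ≡ 22 (mod 31), so λ ≡ 4·22 ≡ 26.
  x = λ² - 7 - 7 = 676 - 14 ≡ 11; y = λ·(7 - 11) - 12 ≡ 8. → (11, 8)
3P: (11, 8) + (7, 12). λ = (12 - 8)/(7 - 11) ≡ 4/27 mod 31. 27⁻¹ ≡ 23 (mod 31) since 27·23 = 621 ≡ 1, so λ ≡ 30.
  x = λ² - 11 - 7 = 900 - 18 ≡ 14; y = λ·(11 - 14) - 8 ≡ 26. → (14, 26)
3P = (14, 26).
Next 2Q:
Repeated addition: build up to 2Q.
2Q: tangent at (11, 23): λ = (3·11² + 12)/(2·23) ≡ 3/15. 15⁻¹ ≡ 29 (mod 31) since 15·29 = 435 ≡ 1, so λ ≡ 3·29 ≡ 25.
  x = λ² - 11 - 11 = 625 - 22 ≡ 14; y = λ·(11 - 14) - 23 ≡ 26. → (14, 26)
2Q = (14, 26).
Finally 3P + 2Q:
tangent at (14, 26): λ = (3·14² + 12)/(2·26) ≡ 11/21. 21⁻¹ ≡ 3 (mod 31), so λ ≡ 11·3 ≡ 2.
  x = λ² - 14 - 14 = 4 - 28 ≡ 7; y = λ·(14 - 7) - 26 ≡ 19. → (7, 19)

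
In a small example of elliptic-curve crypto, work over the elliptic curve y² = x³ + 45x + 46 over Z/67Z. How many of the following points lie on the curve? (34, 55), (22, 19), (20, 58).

2

(34, 55): 55² ≡ 10, rhs ≡ 10 → on.
(22, 19): 19² ≡ 26, rhs ≡ 26 → on.
(20, 58): 58² ≡ 14, rhs ≡ 35 → off.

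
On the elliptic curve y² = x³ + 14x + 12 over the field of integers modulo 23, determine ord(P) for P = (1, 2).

10

2P: tangent at (1, 2): λ = (3·1² + 14)/(2·2) ≡ 17/4. 4⁻¹ ≡ 6 (mod 23) since 4·6 = 24 ≡ 1, so λ ≡ 17·6 ≡ 10.
  x = λ² - 1 - 1 = 100 - 2 ≡ 6; y = λ·(1 - 6) - 2 ≡ 17. → (6, 17)
3P: (6, 17) + (1, 2). λ = (2 - 17)/(1 - 6) ≡ 8/18 mod 23. 18⁻¹ ≡ 9 (mod 23) since 18·9 = 162 ≡ 1, so λ ≡ 3.
  x = λ² - 6 - 1 = 9 - 7 ≡ 2; y = λ·(6 - 2) - 17 ≡ 18. → (2, 18)
4P: (2, 18) + (1, 2). λ = (2 - 18)/(1 - 2) ≡ 7/22 mod 23. 22⁻¹ ≡ 22 (mod 23) since 22·22 = 484 ≡ 1, so λ ≡ 16.
  x = λ² - 2 - 1 = 256 - 3 ≡ 0; y = λ·(2 - 0) - 18 ≡ 14. → (0, 14)
5P: (0, 14) + (1, 2). λ = (2 - 14)/(1 - 0) ≡ 11/1 mod 23. 1⁻¹ ≡ 1 (mod 23) since 1·1 = 1 ≡ 1, so λ ≡ 11.
  x = λ² - 0 - 1 = 121 - 1 ≡ 5; y = λ·(0 - 5) - 14 ≡ 0. → (5, 0)
6P: (5, 0) + (1, 2). λ = (2 - 0)/(1 - 5) ≡ 2/19 mod 23. 19⁻¹ ≡ 17 (mod 23), so λ ≡ 11.
  x = λ² - 5 - 1 = 121 - 6 ≡ 0; y = λ·(5 - 0) - 0 ≡ 9. → (0, 9)
7P: (0, 9) + (1, 2). λ = (2 - 9)/(1 - 0) ≡ 16/1 mod 23. 1⁻¹ ≡ 1 (mod 23), so λ ≡ 16.
  x = λ² - 0 - 1 = 256 - 1 ≡ 2; y = λ·(0 - 2) - 9 ≡ 5. → (2, 5)
8P: (2, 5) + (1, 2). λ = (2 - 5)/(1 - 2) ≡ 20/22 mod 23. 22⁻¹ ≡ 22 (mod 23), so λ ≡ 3.
  x = λ² - 2 - 1 = 9 - 3 ≡ 6; y = λ·(2 - 6) - 5 ≡ 6. → (6, 6)
9P: (6, 6) + (1, 2). λ = (2 - 6)/(1 - 6) ≡ 19/18 mod 23. 18⁻¹ ≡ 9 (mod 23), so λ ≡ 10.
  x = λ² - 6 - 1 = 100 - 7 ≡ 1; y = λ·(6 - 1) - 6 ≡ 21. → (1, 21)
10P: (1, 21) + (1, 2): same x and y₁ ≡ -y₂, so the sum is O.
10P = O, so the order is 10.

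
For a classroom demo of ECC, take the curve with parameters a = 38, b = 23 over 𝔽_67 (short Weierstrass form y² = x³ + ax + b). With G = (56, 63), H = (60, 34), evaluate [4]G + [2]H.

(39, 51)

First 4G:
Repeated addition: build up to 4G.
2G: tangent at (56, 63): λ = (3·56² + 38)/(2·63) ≡ 66/59. 59⁻¹ ≡ 25 (mod 67), so λ ≡ 66·25 ≡ 42.
  x = λ² - 56 - 56 = 1764 - 112 ≡ 44; y = λ·(56 - 44) - 63 ≡ 39. → (44, 39)
3G: (44, 39) + (56, 63). λ = (63 - 39)/(56 - 44) ≡ 24/12 mod 67. 12⁻¹ ≡ 28 (mod 67), so λ ≡ 2.
  x = λ² - 44 - 56 = 4 - 100 ≡ 38; y = λ·(44 - 38) - 39 ≡ 40. → (38, 40)
4G: (38, 40) + (56, 63). λ = (63 - 40)/(56 - 38) ≡ 23/18 mod 67. 18⁻¹ ≡ 41 (mod 67) since 18·41 = 738 ≡ 1, so λ ≡ 5.
  x = λ² - 38 - 56 = 25 - 94 ≡ 65; y = λ·(38 - 65) - 40 ≡ 26. → (65, 26)
4G = (65, 26).
Next 2H:
Repeated addition: build up to 2H.
2H: tangent at (60, 34): λ = (3·60² + 38)/(2·34) ≡ 51/1. 1⁻¹ ≡ 1 (mod 67) since 1·1 = 1 ≡ 1, so λ ≡ 51·1 ≡ 51.
  x = λ² - 60 - 60 = 2601 - 120 ≡ 2; y = λ·(60 - 2) - 34 ≡ 43. → (2, 43)
2H = (2, 43).
Finally 4G + 2H:
(65, 26) + (2, 43). λ = (43 - 26)/(2 - 65) ≡ 17/4 mod 67. 4⁻¹ ≡ 17 (mod 67) since 4·17 = 68 ≡ 1, so λ ≡ 21.
  x = λ² - 65 - 2 = 441 - 67 ≡ 39; y = λ·(65 - 39) - 26 ≡ 51. → (39, 51)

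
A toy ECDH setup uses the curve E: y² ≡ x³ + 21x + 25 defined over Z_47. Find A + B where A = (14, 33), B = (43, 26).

(14, 33) + (43, 26). λ = (26 - 33)/(43 - 14) ≡ 40/29 mod 47. 29⁻¹ ≡ 13 (mod 47), so λ ≡ 3.
  x = λ² - 14 - 43 = 9 - 57 ≡ 46; y = λ·(14 - 46) - 33 ≡ 12. → (46, 12)

(46, 12)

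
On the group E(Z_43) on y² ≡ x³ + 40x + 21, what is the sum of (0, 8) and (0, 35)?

The two points share x = 0 and their y-coordinates satisfy 8 + 35 ≡ 0 (mod 43), so they are inverses. Their sum is O.

O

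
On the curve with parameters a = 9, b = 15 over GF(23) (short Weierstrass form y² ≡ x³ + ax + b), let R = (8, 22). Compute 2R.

(16, 0)

tangent at (8, 22): λ = (3·8² + 9)/(2·22) ≡ 17/21. 21⁻¹ ≡ 11 (mod 23), so λ ≡ 17·11 ≡ 3.
  x = λ² - 8 - 8 = 9 - 16 ≡ 16; y = λ·(8 - 16) - 22 ≡ 0. → (16, 0)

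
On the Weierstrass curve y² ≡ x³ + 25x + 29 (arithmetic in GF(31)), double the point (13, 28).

tangent at (13, 28): λ = (3·13² + 25)/(2·28) ≡ 5/25. 25⁻¹ ≡ 5 (mod 31), so λ ≡ 5·5 ≡ 25.
  x = λ² - 13 - 13 = 625 - 26 ≡ 10; y = λ·(13 - 10) - 28 ≡ 16. → (10, 16)

(10, 16)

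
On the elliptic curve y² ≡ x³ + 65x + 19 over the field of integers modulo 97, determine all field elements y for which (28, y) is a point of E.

none

x³ + 65x + 19 = 23791 ≡ 26 (mod 97).
26 is a non-residue mod 97; no y exists.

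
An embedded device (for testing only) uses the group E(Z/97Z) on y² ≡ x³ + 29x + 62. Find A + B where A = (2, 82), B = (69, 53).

(32, 83)

(2, 82) + (69, 53). λ = (53 - 82)/(69 - 2) ≡ 68/67 mod 97. 67⁻¹ ≡ 42 (mod 97), so λ ≡ 43.
  x = λ² - 2 - 69 = 1849 - 71 ≡ 32; y = λ·(2 - 32) - 82 ≡ 83. → (32, 83)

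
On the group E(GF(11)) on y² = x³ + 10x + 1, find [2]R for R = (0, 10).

(3, 5)

tangent at (0, 10): λ = (3·0² + 10)/(2·10) ≡ 10/9. 9⁻¹ ≡ 5 (mod 11), so λ ≡ 10·5 ≡ 6.
  x = λ² - 0 - 0 = 36 - 0 ≡ 3; y = λ·(0 - 3) - 10 ≡ 5. → (3, 5)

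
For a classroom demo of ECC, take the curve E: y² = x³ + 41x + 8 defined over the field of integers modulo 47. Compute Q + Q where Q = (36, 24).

(7, 36)

tangent at (36, 24): λ = (3·36² + 41)/(2·24) ≡ 28/1. 1⁻¹ ≡ 1 (mod 47), so λ ≡ 28·1 ≡ 28.
  x = λ² - 36 - 36 = 784 - 72 ≡ 7; y = λ·(36 - 7) - 24 ≡ 36. → (7, 36)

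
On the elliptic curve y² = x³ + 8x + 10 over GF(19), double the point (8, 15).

tangent at (8, 15): λ = (3·8² + 8)/(2·15) ≡ 10/11. 11⁻¹ ≡ 7 (mod 19), so λ ≡ 10·7 ≡ 13.
  x = λ² - 8 - 8 = 169 - 16 ≡ 1; y = λ·(8 - 1) - 15 ≡ 0. → (1, 0)

(1, 0)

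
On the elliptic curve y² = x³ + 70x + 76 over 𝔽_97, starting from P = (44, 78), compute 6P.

Repeated addition: build up to 6P.
2P: tangent at (44, 78): λ = (3·44² + 70)/(2·78) ≡ 58/59. 59⁻¹ ≡ 74 (mod 97), so λ ≡ 58·74 ≡ 24.
  x = λ² - 44 - 44 = 576 - 88 ≡ 3; y = λ·(44 - 3) - 78 ≡ 33. → (3, 33)
3P: (3, 33) + (44, 78). λ = (78 - 33)/(44 - 3) ≡ 45/41 mod 97. 41⁻¹ ≡ 71 (mod 97) since 41·71 = 2911 ≡ 1, so λ ≡ 91.
  x = λ² - 3 - 44 = 8281 - 47 ≡ 86; y = λ·(3 - 86) - 33 ≡ 77. → (86, 77)
4P: (86, 77) + (44, 78). λ = (78 - 77)/(44 - 86) ≡ 1/55 mod 97. 55⁻¹ ≡ 30 (mod 97) since 55·30 = 1650 ≡ 1, so λ ≡ 30.
  x = λ² - 86 - 44 = 900 - 130 ≡ 91; y = λ·(86 - 91) - 77 ≡ 64. → (91, 64)
5P: (91, 64) + (44, 78). λ = (78 - 64)/(44 - 91) ≡ 14/50 mod 97. 50⁻¹ ≡ 33 (mod 97), so λ ≡ 74.
  x = λ² - 91 - 44 = 5476 - 135 ≡ 6; y = λ·(91 - 6) - 64 ≡ 18. → (6, 18)
6P: (6, 18) + (44, 78). λ = (78 - 18)/(44 - 6) ≡ 60/38 mod 97. 38⁻¹ ≡ 23 (mod 97), so λ ≡ 22.
  x = λ² - 6 - 44 = 484 - 50 ≡ 46; y = λ·(6 - 46) - 18 ≡ 72. → (46, 72)

(46, 72)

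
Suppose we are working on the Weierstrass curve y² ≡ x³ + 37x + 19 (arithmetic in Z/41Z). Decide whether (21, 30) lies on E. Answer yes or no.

y² = 30² ≡ 39; x³ + 37x + 19 = 10057 ≡ 12 (mod 41). 39 ≠ 12.

no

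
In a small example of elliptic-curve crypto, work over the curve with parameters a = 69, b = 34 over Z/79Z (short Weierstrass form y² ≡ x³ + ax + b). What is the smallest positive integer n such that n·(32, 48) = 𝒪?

2P: tangent at (32, 48): λ = (3·32² + 69)/(2·48) ≡ 60/17. 17⁻¹ ≡ 14 (mod 79), so λ ≡ 60·14 ≡ 50.
  x = λ² - 32 - 32 = 2500 - 64 ≡ 66; y = λ·(32 - 66) - 48 ≡ 69. → (66, 69)
3P: (66, 69) + (32, 48). λ = (48 - 69)/(32 - 66) ≡ 58/45 mod 79. 45⁻¹ ≡ 72 (mod 79), so λ ≡ 68.
  x = λ² - 66 - 32 = 4624 - 98 ≡ 23; y = λ·(66 - 23) - 69 ≡ 11. → (23, 11)
4P: (23, 11) + (32, 48). λ = (48 - 11)/(32 - 23) ≡ 37/9 mod 79. 9⁻¹ ≡ 44 (mod 79), so λ ≡ 48.
  x = λ² - 23 - 32 = 2304 - 55 ≡ 37; y = λ·(23 - 37) - 11 ≡ 28. → (37, 28)
5P: (37, 28) + (32, 48). λ = (48 - 28)/(32 - 37) ≡ 20/74 mod 79. 74⁻¹ ≡ 63 (mod 79), so λ ≡ 75.
  x = λ² - 37 - 32 = 5625 - 69 ≡ 26; y = λ·(37 - 26) - 28 ≡ 7. → (26, 7)
6P: (26, 7) + (32, 48). λ = (48 - 7)/(32 - 26) ≡ 41/6 mod 79. 6⁻¹ ≡ 66 (mod 79) since 6·66 = 396 ≡ 1, so λ ≡ 20.
  x = λ² - 26 - 32 = 400 - 58 ≡ 26; y = λ·(26 - 26) - 7 ≡ 72. → (26, 72)
7P: (26, 72) + (32, 48). λ = (48 - 72)/(32 - 26) ≡ 55/6 mod 79. 6⁻¹ ≡ 66 (mod 79), so λ ≡ 75.
  x = λ² - 26 - 32 = 5625 - 58 ≡ 37; y = λ·(26 - 37) - 72 ≡ 51. → (37, 51)
8P: (37, 51) + (32, 48). λ = (48 - 51)/(32 - 37) ≡ 76/74 mod 79. 74⁻¹ ≡ 63 (mod 79), so λ ≡ 48.
  x = λ² - 37 - 32 = 2304 - 69 ≡ 23; y = λ·(37 - 23) - 51 ≡ 68. → (23, 68)
9P: (23, 68) + (32, 48). λ = (48 - 68)/(32 - 23) ≡ 59/9 mod 79. 9⁻¹ ≡ 44 (mod 79) since 9·44 = 396 ≡ 1, so λ ≡ 68.
  x = λ² - 23 - 32 = 4624 - 55 ≡ 66; y = λ·(23 - 66) - 68 ≡ 10. → (66, 10)
10P: (66, 10) + (32, 48). λ = (48 - 10)/(32 - 66) ≡ 38/45 mod 79. 45⁻¹ ≡ 72 (mod 79), so λ ≡ 50.
  x = λ² - 66 - 32 = 2500 - 98 ≡ 32; y = λ·(66 - 32) - 10 ≡ 31. → (32, 31)
11P: (32, 31) + (32, 48): same x and y₁ ≡ -y₂, so the sum is 𝒪.
11P = 𝒪, so the order is 11.

11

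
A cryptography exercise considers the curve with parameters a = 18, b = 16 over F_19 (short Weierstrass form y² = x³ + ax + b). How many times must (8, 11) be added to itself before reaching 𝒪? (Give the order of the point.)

8

2P: tangent at (8, 11): λ = (3·8² + 18)/(2·11) ≡ 1/3. 3⁻¹ ≡ 13 (mod 19), so λ ≡ 1·13 ≡ 13.
  x = λ² - 8 - 8 = 169 - 16 ≡ 1; y = λ·(8 - 1) - 11 ≡ 4. → (1, 4)
3P: (1, 4) + (8, 11). λ = (11 - 4)/(8 - 1) ≡ 7/7 mod 19. 7⁻¹ ≡ 11 (mod 19) since 7·11 = 77 ≡ 1, so λ ≡ 1.
  x = λ² - 1 - 8 = 1 - 9 ≡ 11; y = λ·(1 - 11) - 4 ≡ 5. → (11, 5)
4P: (11, 5) + (8, 11). λ = (11 - 5)/(8 - 11) ≡ 6/16 mod 19. 16⁻¹ ≡ 6 (mod 19) since 16·6 = 96 ≡ 1, so λ ≡ 17.
  x = λ² - 11 - 8 = 289 - 19 ≡ 4; y = λ·(11 - 4) - 5 ≡ 0. → (4, 0)
5P: (4, 0) + (8, 11). λ = (11 - 0)/(8 - 4) ≡ 11/4 mod 19. 4⁻¹ ≡ 5 (mod 19) since 4·5 = 20 ≡ 1, so λ ≡ 17.
  x = λ² - 4 - 8 = 289 - 12 ≡ 11; y = λ·(4 - 11) - 0 ≡ 14. → (11, 14)
6P: (11, 14) + (8, 11). λ = (11 - 14)/(8 - 11) ≡ 16/16 mod 19. 16⁻¹ ≡ 6 (mod 19) since 16·6 = 96 ≡ 1, so λ ≡ 1.
  x = λ² - 11 - 8 = 1 - 19 ≡ 1; y = λ·(11 - 1) - 14 ≡ 15. → (1, 15)
7P: (1, 15) + (8, 11). λ = (11 - 15)/(8 - 1) ≡ 15/7 mod 19. 7⁻¹ ≡ 11 (mod 19), so λ ≡ 13.
  x = λ² - 1 - 8 = 169 - 9 ≡ 8; y = λ·(1 - 8) - 15 ≡ 8. → (8, 8)
8P: (8, 8) + (8, 11): same x and y₁ ≡ -y₂, so the sum is 𝒪.
8P = 𝒪, so the order is 8.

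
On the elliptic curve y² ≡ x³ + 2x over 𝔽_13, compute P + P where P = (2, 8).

tangent at (2, 8): λ = (3·2² + 2)/(2·8) ≡ 1/3. 3⁻¹ ≡ 9 (mod 13) since 3·9 = 27 ≡ 1, so λ ≡ 1·9 ≡ 9.
  x = λ² - 2 - 2 = 81 - 4 ≡ 12; y = λ·(2 - 12) - 8 ≡ 6. → (12, 6)

(12, 6)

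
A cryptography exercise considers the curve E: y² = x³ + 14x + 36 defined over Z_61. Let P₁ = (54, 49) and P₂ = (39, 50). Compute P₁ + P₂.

(45, 48)

(54, 49) + (39, 50). λ = (50 - 49)/(39 - 54) ≡ 1/46 mod 61. 46⁻¹ ≡ 4 (mod 61), so λ ≡ 4.
  x = λ² - 54 - 39 = 16 - 93 ≡ 45; y = λ·(54 - 45) - 49 ≡ 48. → (45, 48)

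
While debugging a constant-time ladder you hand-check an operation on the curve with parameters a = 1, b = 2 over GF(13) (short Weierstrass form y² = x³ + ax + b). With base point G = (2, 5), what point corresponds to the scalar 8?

Repeated addition: build up to 8G.
2G: tangent at (2, 5): λ = (3·2² + 1)/(2·5) ≡ 0/10. 10⁻¹ ≡ 4 (mod 13), so λ ≡ 0·4 ≡ 0.
  x = λ² - 2 - 2 = 0 - 4 ≡ 9; y = λ·(2 - 9) - 5 ≡ 8. → (9, 8)
3G: (9, 8) + (2, 5). λ = (5 - 8)/(2 - 9) ≡ 10/6 mod 13. 6⁻¹ ≡ 11 (mod 13), so λ ≡ 6.
  x = λ² - 9 - 2 = 36 - 11 ≡ 12; y = λ·(9 - 12) - 8 ≡ 0. → (12, 0)
4G: (12, 0) + (2, 5). λ = (5 - 0)/(2 - 12) ≡ 5/3 mod 13. 3⁻¹ ≡ 9 (mod 13) since 3·9 = 27 ≡ 1, so λ ≡ 6.
  x = λ² - 12 - 2 = 36 - 14 ≡ 9; y = λ·(12 - 9) - 0 ≡ 5. → (9, 5)
5G: (9, 5) + (2, 5). λ = (5 - 5)/(2 - 9) ≡ 0/6 mod 13. 6⁻¹ ≡ 11 (mod 13), so λ ≡ 0.
  x = λ² - 9 - 2 = 0 - 11 ≡ 2; y = λ·(9 - 2) - 5 ≡ 8. → (2, 8)
6G: (2, 8) + (2, 5): same x and y₁ ≡ -y₂, so the sum is O.
7G: O + (2, 5) = (2, 5) (identity).
8G: tangent at (2, 5): λ = (3·2² + 1)/(2·5) ≡ 0/10. 10⁻¹ ≡ 4 (mod 13) since 10·4 = 40 ≡ 1, so λ ≡ 0·4 ≡ 0.
  x = λ² - 2 - 2 = 0 - 4 ≡ 9; y = λ·(2 - 9) - 5 ≡ 8. → (9, 8)

(9, 8)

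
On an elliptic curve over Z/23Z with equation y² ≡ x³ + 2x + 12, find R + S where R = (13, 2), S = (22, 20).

(13, 2) + (22, 20). λ = (20 - 2)/(22 - 13) ≡ 18/9 mod 23. 9⁻¹ ≡ 18 (mod 23), so λ ≡ 2.
  x = λ² - 13 - 22 = 4 - 35 ≡ 15; y = λ·(13 - 15) - 2 ≡ 17. → (15, 17)

(15, 17)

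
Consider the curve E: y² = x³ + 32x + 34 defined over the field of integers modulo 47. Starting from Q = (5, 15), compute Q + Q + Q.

(26, 21)

Repeated addition: build up to 3Q.
2Q: tangent at (5, 15): λ = (3·5² + 32)/(2·15) ≡ 13/30. 30⁻¹ ≡ 11 (mod 47), so λ ≡ 13·11 ≡ 2.
  x = λ² - 5 - 5 = 4 - 10 ≡ 41; y = λ·(5 - 41) - 15 ≡ 7. → (41, 7)
3Q: (41, 7) + (5, 15). λ = (15 - 7)/(5 - 41) ≡ 8/11 mod 47. 11⁻¹ ≡ 30 (mod 47), so λ ≡ 5.
  x = λ² - 41 - 5 = 25 - 46 ≡ 26; y = λ·(41 - 26) - 7 ≡ 21. → (26, 21)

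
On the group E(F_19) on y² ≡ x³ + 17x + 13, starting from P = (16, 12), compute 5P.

Repeated addition: build up to 5P.
2P: tangent at (16, 12): λ = (3·16² + 17)/(2·12) ≡ 6/5. 5⁻¹ ≡ 4 (mod 19), so λ ≡ 6·4 ≡ 5.
  x = λ² - 16 - 16 = 25 - 32 ≡ 12; y = λ·(16 - 12) - 12 ≡ 8. → (12, 8)
3P: (12, 8) + (16, 12). λ = (12 - 8)/(16 - 12) ≡ 4/4 mod 19. 4⁻¹ ≡ 5 (mod 19) since 4·5 = 20 ≡ 1, so λ ≡ 1.
  x = λ² - 12 - 16 = 1 - 28 ≡ 11; y = λ·(12 - 11) - 8 ≡ 12. → (11, 12)
4P: (11, 12) + (16, 12). λ = (12 - 12)/(16 - 11) ≡ 0/5 mod 19. 5⁻¹ ≡ 4 (mod 19) since 5·4 = 20 ≡ 1, so λ ≡ 0.
  x = λ² - 11 - 16 = 0 - 27 ≡ 11; y = λ·(11 - 11) - 12 ≡ 7. → (11, 7)
5P: (11, 7) + (16, 12). λ = (12 - 7)/(16 - 11) ≡ 5/5 mod 19. 5⁻¹ ≡ 4 (mod 19) since 5·4 = 20 ≡ 1, so λ ≡ 1.
  x = λ² - 11 - 16 = 1 - 27 ≡ 12; y = λ·(11 - 12) - 7 ≡ 11. → (12, 11)

(12, 11)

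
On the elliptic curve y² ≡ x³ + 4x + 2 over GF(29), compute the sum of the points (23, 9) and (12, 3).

(23, 9) + (12, 3). λ = (3 - 9)/(12 - 23) ≡ 23/18 mod 29. 18⁻¹ ≡ 21 (mod 29), so λ ≡ 19.
  x = λ² - 23 - 12 = 361 - 35 ≡ 7; y = λ·(23 - 7) - 9 ≡ 5. → (7, 5)

(7, 5)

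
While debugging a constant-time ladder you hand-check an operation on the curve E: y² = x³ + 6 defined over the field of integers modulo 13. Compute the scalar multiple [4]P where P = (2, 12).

Repeated addition: build up to 4P.
2P: tangent at (2, 12): λ = (3·2² + 0)/(2·12) ≡ 12/11. 11⁻¹ ≡ 6 (mod 13), so λ ≡ 12·6 ≡ 7.
  x = λ² - 2 - 2 = 49 - 4 ≡ 6; y = λ·(2 - 6) - 12 ≡ 12. → (6, 12)
3P: (6, 12) + (2, 12). λ = (12 - 12)/(2 - 6) ≡ 0/9 mod 13. 9⁻¹ ≡ 3 (mod 13), so λ ≡ 0.
  x = λ² - 6 - 2 = 0 - 8 ≡ 5; y = λ·(6 - 5) - 12 ≡ 1. → (5, 1)
4P: (5, 1) + (2, 12). λ = (12 - 1)/(2 - 5) ≡ 11/10 mod 13. 10⁻¹ ≡ 4 (mod 13), so λ ≡ 5.
  x = λ² - 5 - 2 = 25 - 7 ≡ 5; y = λ·(5 - 5) - 1 ≡ 12. → (5, 12)

(5, 12)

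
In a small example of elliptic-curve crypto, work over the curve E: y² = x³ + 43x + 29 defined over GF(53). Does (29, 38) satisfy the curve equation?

yes

y² = 38² ≡ 13; x³ + 43x + 29 = 25665 ≡ 13 (mod 53). 13 = 13.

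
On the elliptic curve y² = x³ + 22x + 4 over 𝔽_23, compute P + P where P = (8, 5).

(16, 17)

tangent at (8, 5): λ = (3·8² + 22)/(2·5) ≡ 7/10. 10⁻¹ ≡ 7 (mod 23), so λ ≡ 7·7 ≡ 3.
  x = λ² - 8 - 8 = 9 - 16 ≡ 16; y = λ·(8 - 16) - 5 ≡ 17. → (16, 17)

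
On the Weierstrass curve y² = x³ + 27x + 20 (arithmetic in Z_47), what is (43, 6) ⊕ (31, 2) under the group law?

(41, 26)

(43, 6) + (31, 2). λ = (2 - 6)/(31 - 43) ≡ 43/35 mod 47. 35⁻¹ ≡ 43 (mod 47), so λ ≡ 16.
  x = λ² - 43 - 31 = 256 - 74 ≡ 41; y = λ·(43 - 41) - 6 ≡ 26. → (41, 26)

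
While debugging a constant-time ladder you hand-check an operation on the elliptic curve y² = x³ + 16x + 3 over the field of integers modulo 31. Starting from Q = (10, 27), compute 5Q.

(12, 30)

Repeated addition: build up to 5Q.
2Q: tangent at (10, 27): λ = (3·10² + 16)/(2·27) ≡ 6/23. 23⁻¹ ≡ 27 (mod 31), so λ ≡ 6·27 ≡ 7.
  x = λ² - 10 - 10 = 49 - 20 ≡ 29; y = λ·(10 - 29) - 27 ≡ 26. → (29, 26)
3Q: (29, 26) + (10, 27). λ = (27 - 26)/(10 - 29) ≡ 1/12 mod 31. 12⁻¹ ≡ 13 (mod 31), so λ ≡ 13.
  x = λ² - 29 - 10 = 169 - 39 ≡ 6; y = λ·(29 - 6) - 26 ≡ 25. → (6, 25)
4Q: (6, 25) + (10, 27). λ = (27 - 25)/(10 - 6) ≡ 2/4 mod 31. 4⁻¹ ≡ 8 (mod 31) since 4·8 = 32 ≡ 1, so λ ≡ 16.
  x = λ² - 6 - 10 = 256 - 16 ≡ 23; y = λ·(6 - 23) - 25 ≡ 13. → (23, 13)
5Q: (23, 13) + (10, 27). λ = (27 - 13)/(10 - 23) ≡ 14/18 mod 31. 18⁻¹ ≡ 19 (mod 31), so λ ≡ 18.
  x = λ² - 23 - 10 = 324 - 33 ≡ 12; y = λ·(23 - 12) - 13 ≡ 30. → (12, 30)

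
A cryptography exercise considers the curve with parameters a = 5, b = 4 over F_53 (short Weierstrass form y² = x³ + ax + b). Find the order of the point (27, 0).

2

2P: (27, 0) + (27, 0): same x and y₁ ≡ -y₂, so the sum is the point at infinity.
2P = the point at infinity, so the order is 2.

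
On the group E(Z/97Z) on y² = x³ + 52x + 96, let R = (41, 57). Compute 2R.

tangent at (41, 57): λ = (3·41² + 52)/(2·57) ≡ 51/17. 17⁻¹ ≡ 40 (mod 97), so λ ≡ 51·40 ≡ 3.
  x = λ² - 41 - 41 = 9 - 82 ≡ 24; y = λ·(41 - 24) - 57 ≡ 91. → (24, 91)

(24, 91)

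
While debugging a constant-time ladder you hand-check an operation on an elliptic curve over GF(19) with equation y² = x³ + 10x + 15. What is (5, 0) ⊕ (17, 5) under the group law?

(1, 8)

(5, 0) + (17, 5). λ = (5 - 0)/(17 - 5) ≡ 5/12 mod 19. 12⁻¹ ≡ 8 (mod 19), so λ ≡ 2.
  x = λ² - 5 - 17 = 4 - 22 ≡ 1; y = λ·(5 - 1) - 0 ≡ 8. → (1, 8)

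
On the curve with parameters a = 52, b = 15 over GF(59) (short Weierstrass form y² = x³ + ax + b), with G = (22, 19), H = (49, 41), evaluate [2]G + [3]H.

(57, 32)

First 2G:
Repeated addition: build up to 2G.
2G: tangent at (22, 19): λ = (3·22² + 52)/(2·19) ≡ 29/38. 38⁻¹ ≡ 14 (mod 59), so λ ≡ 29·14 ≡ 52.
  x = λ² - 22 - 22 = 2704 - 44 ≡ 5; y = λ·(22 - 5) - 19 ≡ 39. → (5, 39)
2G = (5, 39).
Next 3H:
Repeated addition: build up to 3H.
2H: tangent at (49, 41): λ = (3·49² + 52)/(2·41) ≡ 57/23. 23⁻¹ ≡ 18 (mod 59), so λ ≡ 57·18 ≡ 23.
  x = λ² - 49 - 49 = 529 - 98 ≡ 18; y = λ·(49 - 18) - 41 ≡ 23. → (18, 23)
3H: (18, 23) + (49, 41). λ = (41 - 23)/(49 - 18) ≡ 18/31 mod 59. 31⁻¹ ≡ 40 (mod 59), so λ ≡ 12.
  x = λ² - 18 - 49 = 144 - 67 ≡ 18; y = λ·(18 - 18) - 23 ≡ 36. → (18, 36)
3H = (18, 36).
Finally 2G + 3H:
(5, 39) + (18, 36). λ = (36 - 39)/(18 - 5) ≡ 56/13 mod 59. 13⁻¹ ≡ 50 (mod 59) since 13·50 = 650 ≡ 1, so λ ≡ 27.
  x = λ² - 5 - 18 = 729 - 23 ≡ 57; y = λ·(5 - 57) - 39 ≡ 32. → (57, 32)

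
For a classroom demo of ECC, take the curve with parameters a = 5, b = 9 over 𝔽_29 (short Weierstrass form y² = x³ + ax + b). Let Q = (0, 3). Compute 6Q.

(9, 0)

Repeated addition: build up to 6Q.
2Q: tangent at (0, 3): λ = (3·0² + 5)/(2·3) ≡ 5/6. 6⁻¹ ≡ 5 (mod 29) since 6·5 = 30 ≡ 1, so λ ≡ 5·5 ≡ 25.
  x = λ² - 0 - 0 = 625 - 0 ≡ 16; y = λ·(0 - 16) - 3 ≡ 3. → (16, 3)
3Q: (16, 3) + (0, 3). λ = (3 - 3)/(0 - 16) ≡ 0/13 mod 29. 13⁻¹ ≡ 9 (mod 29) since 13·9 = 117 ≡ 1, so λ ≡ 0.
  x = λ² - 16 - 0 = 0 - 16 ≡ 13; y = λ·(16 - 13) - 3 ≡ 26. → (13, 26)
4Q: (13, 26) + (0, 3). λ = (3 - 26)/(0 - 13) ≡ 6/16 mod 29. 16⁻¹ ≡ 20 (mod 29), so λ ≡ 4.
  x = λ² - 13 - 0 = 16 - 13 ≡ 3; y = λ·(13 - 3) - 26 ≡ 14. → (3, 14)
5Q: (3, 14) + (0, 3). λ = (3 - 14)/(0 - 3) ≡ 18/26 mod 29. 26⁻¹ ≡ 19 (mod 29), so λ ≡ 23.
  x = λ² - 3 - 0 = 529 - 3 ≡ 4; y = λ·(3 - 4) - 14 ≡ 21. → (4, 21)
6Q: (4, 21) + (0, 3). λ = (3 - 21)/(0 - 4) ≡ 11/25 mod 29. 25⁻¹ ≡ 7 (mod 29), so λ ≡ 19.
  x = λ² - 4 - 0 = 361 - 4 ≡ 9; y = λ·(4 - 9) - 21 ≡ 0. → (9, 0)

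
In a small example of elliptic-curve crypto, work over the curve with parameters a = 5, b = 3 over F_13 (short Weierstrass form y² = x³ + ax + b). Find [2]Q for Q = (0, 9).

(1, 3)

tangent at (0, 9): λ = (3·0² + 5)/(2·9) ≡ 5/5. 5⁻¹ ≡ 8 (mod 13) since 5·8 = 40 ≡ 1, so λ ≡ 5·8 ≡ 1.
  x = λ² - 0 - 0 = 1 - 0 ≡ 1; y = λ·(0 - 1) - 9 ≡ 3. → (1, 3)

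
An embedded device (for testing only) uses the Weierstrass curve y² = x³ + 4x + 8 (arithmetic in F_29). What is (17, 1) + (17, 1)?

tangent at (17, 1): λ = (3·17² + 4)/(2·1) ≡ 1/2. 2⁻¹ ≡ 15 (mod 29), so λ ≡ 1·15 ≡ 15.
  x = λ² - 17 - 17 = 225 - 34 ≡ 17; y = λ·(17 - 17) - 1 ≡ 28. → (17, 28)

(17, 28)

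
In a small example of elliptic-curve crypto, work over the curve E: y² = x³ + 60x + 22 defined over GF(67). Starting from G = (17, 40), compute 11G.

Double-and-add on 11 = (1011)₂. Start with G = (17, 40) for the leading 1-bit.
double: tangent at (17, 40): λ = (3·17² + 60)/(2·40) ≡ 56/13. 13⁻¹ ≡ 31 (mod 67) since 13·31 = 403 ≡ 1, so λ ≡ 56·31 ≡ 61.
  x = λ² - 17 - 17 = 3721 - 34 ≡ 2; y = λ·(17 - 2) - 40 ≡ 4. → (2, 4)
double: tangent at (2, 4): λ = (3·2² + 60)/(2·4) ≡ 5/8. 8⁻¹ ≡ 42 (mod 67) since 8·42 = 336 ≡ 1, so λ ≡ 5·42 ≡ 9.
  x = λ² - 2 - 2 = 81 - 4 ≡ 10; y = λ·(2 - 10) - 4 ≡ 58. → (10, 58)
add G: (10, 58) + (17, 40). λ = (40 - 58)/(17 - 10) ≡ 49/7 mod 67. 7⁻¹ ≡ 48 (mod 67), so λ ≡ 7.
  x = λ² - 10 - 17 = 49 - 27 ≡ 22; y = λ·(10 - 22) - 58 ≡ 59. → (22, 59)
double: tangent at (22, 59): λ = (3·22² + 60)/(2·59) ≡ 38/51. 51⁻¹ ≡ 46 (mod 67), so λ ≡ 38·46 ≡ 6.
  x = λ² - 22 - 22 = 36 - 44 ≡ 59; y = λ·(22 - 59) - 59 ≡ 54. → (59, 54)
add G: (59, 54) + (17, 40). λ = (40 - 54)/(17 - 59) ≡ 53/25 mod 67. 25⁻¹ ≡ 59 (mod 67) since 25·59 = 1475 ≡ 1, so λ ≡ 45.
  x = λ² - 59 - 17 = 2025 - 76 ≡ 6; y = λ·(59 - 6) - 54 ≡ 53. → (6, 53)

(6, 53)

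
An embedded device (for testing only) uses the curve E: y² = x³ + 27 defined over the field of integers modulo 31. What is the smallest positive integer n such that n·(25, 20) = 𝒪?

7

2P: tangent at (25, 20): λ = (3·25² + 0)/(2·20) ≡ 15/9. 9⁻¹ ≡ 7 (mod 31), so λ ≡ 15·7 ≡ 12.
  x = λ² - 25 - 25 = 144 - 50 ≡ 1; y = λ·(25 - 1) - 20 ≡ 20. → (1, 20)
3P: (1, 20) + (25, 20). λ = (20 - 20)/(25 - 1) ≡ 0/24 mod 31. 24⁻¹ ≡ 22 (mod 31), so λ ≡ 0.
  x = λ² - 1 - 25 = 0 - 26 ≡ 5; y = λ·(1 - 5) - 20 ≡ 11. → (5, 11)
4P: (5, 11) + (25, 20). λ = (20 - 11)/(25 - 5) ≡ 9/20 mod 31. 20⁻¹ ≡ 14 (mod 31), so λ ≡ 2.
  x = λ² - 5 - 25 = 4 - 30 ≡ 5; y = λ·(5 - 5) - 11 ≡ 20. → (5, 20)
5P: (5, 20) + (25, 20). λ = (20 - 20)/(25 - 5) ≡ 0/20 mod 31. 20⁻¹ ≡ 14 (mod 31), so λ ≡ 0.
  x = λ² - 5 - 25 = 0 - 30 ≡ 1; y = λ·(5 - 1) - 20 ≡ 11. → (1, 11)
6P: (1, 11) + (25, 20). λ = (20 - 11)/(25 - 1) ≡ 9/24 mod 31. 24⁻¹ ≡ 22 (mod 31) since 24·22 = 528 ≡ 1, so λ ≡ 12.
  x = λ² - 1 - 25 = 144 - 26 ≡ 25; y = λ·(1 - 25) - 11 ≡ 11. → (25, 11)
7P: (25, 11) + (25, 20): same x and y₁ ≡ -y₂, so the sum is 𝒪.
7P = 𝒪, so the order is 7.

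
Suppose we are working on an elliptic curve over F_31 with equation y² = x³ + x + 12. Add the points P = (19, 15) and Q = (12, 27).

(19, 15) + (12, 27). λ = (27 - 15)/(12 - 19) ≡ 12/24 mod 31. 24⁻¹ ≡ 22 (mod 31), so λ ≡ 16.
  x = λ² - 19 - 12 = 256 - 31 ≡ 8; y = λ·(19 - 8) - 15 ≡ 6. → (8, 6)

(8, 6)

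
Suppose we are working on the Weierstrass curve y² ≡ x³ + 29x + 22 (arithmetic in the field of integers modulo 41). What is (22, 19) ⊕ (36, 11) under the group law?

(26, 36)

(22, 19) + (36, 11). λ = (11 - 19)/(36 - 22) ≡ 33/14 mod 41. 14⁻¹ ≡ 3 (mod 41), so λ ≡ 17.
  x = λ² - 22 - 36 = 289 - 58 ≡ 26; y = λ·(22 - 26) - 19 ≡ 36. → (26, 36)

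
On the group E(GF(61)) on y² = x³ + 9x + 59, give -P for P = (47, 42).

-(47, 42) = (47, -42 mod 61) = (47, 19).

(47, 19)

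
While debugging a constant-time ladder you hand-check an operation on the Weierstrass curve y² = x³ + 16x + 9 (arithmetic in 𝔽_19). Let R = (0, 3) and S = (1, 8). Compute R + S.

(0, 3) + (1, 8). λ = (8 - 3)/(1 - 0) ≡ 5/1 mod 19. 1⁻¹ ≡ 1 (mod 19), so λ ≡ 5.
  x = λ² - 0 - 1 = 25 - 1 ≡ 5; y = λ·(0 - 5) - 3 ≡ 10. → (5, 10)

(5, 10)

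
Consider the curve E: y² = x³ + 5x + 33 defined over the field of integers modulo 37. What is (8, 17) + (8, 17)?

tangent at (8, 17): λ = (3·8² + 5)/(2·17) ≡ 12/34. 34⁻¹ ≡ 12 (mod 37) since 34·12 = 408 ≡ 1, so λ ≡ 12·12 ≡ 33.
  x = λ² - 8 - 8 = 1089 - 16 ≡ 0; y = λ·(8 - 0) - 17 ≡ 25. → (0, 25)

(0, 25)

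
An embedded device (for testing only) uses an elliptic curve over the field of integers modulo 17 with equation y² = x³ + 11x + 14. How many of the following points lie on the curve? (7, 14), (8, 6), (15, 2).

2

(7, 14): 14² ≡ 9, rhs ≡ 9 → on.
(8, 6): 6² ≡ 2, rhs ≡ 2 → on.
(15, 2): 2² ≡ 4, rhs ≡ 1 → off.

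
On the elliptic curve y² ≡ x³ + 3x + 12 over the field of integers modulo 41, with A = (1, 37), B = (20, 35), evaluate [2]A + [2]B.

First 2A:
Repeated addition: build up to 2A.
2A: tangent at (1, 37): λ = (3·1² + 3)/(2·37) ≡ 6/33. 33⁻¹ ≡ 5 (mod 41) since 33·5 = 165 ≡ 1, so λ ≡ 6·5 ≡ 30.
  x = λ² - 1 - 1 = 900 - 2 ≡ 37; y = λ·(1 - 37) - 37 ≡ 31. → (37, 31)
2A = (37, 31).
Next 2B:
Repeated addition: build up to 2B.
2B: tangent at (20, 35): λ = (3·20² + 3)/(2·35) ≡ 14/29. 29⁻¹ ≡ 17 (mod 41), so λ ≡ 14·17 ≡ 33.
  x = λ² - 20 - 20 = 1089 - 40 ≡ 24; y = λ·(20 - 24) - 35 ≡ 38. → (24, 38)
2B = (24, 38).
Finally 2A + 2B:
(37, 31) + (24, 38). λ = (38 - 31)/(24 - 37) ≡ 7/28 mod 41. 28⁻¹ ≡ 22 (mod 41), so λ ≡ 31.
  x = λ² - 37 - 24 = 961 - 61 ≡ 39; y = λ·(37 - 39) - 31 ≡ 30. → (39, 30)

(39, 30)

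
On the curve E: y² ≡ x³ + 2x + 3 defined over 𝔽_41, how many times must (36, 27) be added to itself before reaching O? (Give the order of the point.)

2P: tangent at (36, 27): λ = (3·36² + 2)/(2·27) ≡ 36/13. 13⁻¹ ≡ 19 (mod 41) since 13·19 = 247 ≡ 1, so λ ≡ 36·19 ≡ 28.
  x = λ² - 36 - 36 = 784 - 72 ≡ 15; y = λ·(36 - 15) - 27 ≡ 28. → (15, 28)
3P: (15, 28) + (36, 27). λ = (27 - 28)/(36 - 15) ≡ 40/21 mod 41. 21⁻¹ ≡ 2 (mod 41), so λ ≡ 39.
  x = λ² - 15 - 36 = 1521 - 51 ≡ 35; y = λ·(15 - 35) - 28 ≡ 12. → (35, 12)
4P: (35, 12) + (36, 27). λ = (27 - 12)/(36 - 35) ≡ 15/1 mod 41. 1⁻¹ ≡ 1 (mod 41), so λ ≡ 15.
  x = λ² - 35 - 36 = 225 - 71 ≡ 31; y = λ·(35 - 31) - 12 ≡ 7. → (31, 7)
5P: (31, 7) + (36, 27). λ = (27 - 7)/(36 - 31) ≡ 20/5 mod 41. 5⁻¹ ≡ 33 (mod 41) since 5·33 = 165 ≡ 1, so λ ≡ 4.
  x = λ² - 31 - 36 = 16 - 67 ≡ 31; y = λ·(31 - 31) - 7 ≡ 34. → (31, 34)
6P: (31, 34) + (36, 27). λ = (27 - 34)/(36 - 31) ≡ 34/5 mod 41. 5⁻¹ ≡ 33 (mod 41) since 5·33 = 165 ≡ 1, so λ ≡ 15.
  x = λ² - 31 - 36 = 225 - 67 ≡ 35; y = λ·(31 - 35) - 34 ≡ 29. → (35, 29)
7P: (35, 29) + (36, 27). λ = (27 - 29)/(36 - 35) ≡ 39/1 mod 41. 1⁻¹ ≡ 1 (mod 41), so λ ≡ 39.
  x = λ² - 35 - 36 = 1521 - 71 ≡ 15; y = λ·(35 - 15) - 29 ≡ 13. → (15, 13)
8P: (15, 13) + (36, 27). λ = (27 - 13)/(36 - 15) ≡ 14/21 mod 41. 21⁻¹ ≡ 2 (mod 41), so λ ≡ 28.
  x = λ² - 15 - 36 = 784 - 51 ≡ 36; y = λ·(15 - 36) - 13 ≡ 14. → (36, 14)
9P: (36, 14) + (36, 27): same x and y₁ ≡ -y₂, so the sum is O.
9P = O, so the order is 9.

9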